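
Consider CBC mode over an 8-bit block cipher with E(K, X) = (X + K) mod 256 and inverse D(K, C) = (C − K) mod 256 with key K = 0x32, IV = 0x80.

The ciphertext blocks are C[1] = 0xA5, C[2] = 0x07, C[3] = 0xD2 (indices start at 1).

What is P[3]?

CBC decryption: P_i = D(K, C_i) ⊕ C_{i−1}, with C_{0} = IV.
P[3]: D(K, 0xD2) = 0xA0; 0xA0 ⊕ 0x07 = 0xA7.

P[3] = 0xA7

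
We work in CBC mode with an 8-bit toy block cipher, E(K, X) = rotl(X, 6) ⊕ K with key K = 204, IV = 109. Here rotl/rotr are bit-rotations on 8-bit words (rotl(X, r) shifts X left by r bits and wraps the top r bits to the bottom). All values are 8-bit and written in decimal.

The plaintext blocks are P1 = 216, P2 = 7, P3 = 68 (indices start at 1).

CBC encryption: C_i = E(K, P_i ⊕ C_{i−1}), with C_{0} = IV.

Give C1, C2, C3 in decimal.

C1: P1 ⊕ 109 = 181; E(K, 181) = 161.
C2: P2 ⊕ 161 = 166; E(K, 166) = 101.
C3: P3 ⊕ 101 = 33; E(K, 33) = 132.

C1 = 161, C2 = 101, C3 = 132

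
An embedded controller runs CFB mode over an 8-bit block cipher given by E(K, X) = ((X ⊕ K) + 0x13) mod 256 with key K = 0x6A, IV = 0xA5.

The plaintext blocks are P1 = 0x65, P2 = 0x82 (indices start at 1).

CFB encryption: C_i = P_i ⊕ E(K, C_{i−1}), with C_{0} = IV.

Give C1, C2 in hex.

C1 = 0x87, C2 = 0x82

C1: E(K, 0xA5) = 0xE2; 0x65 ⊕ 0xE2 = 0x87.
C2: E(K, 0x87) = 0x00; 0x82 ⊕ 0x00 = 0x82.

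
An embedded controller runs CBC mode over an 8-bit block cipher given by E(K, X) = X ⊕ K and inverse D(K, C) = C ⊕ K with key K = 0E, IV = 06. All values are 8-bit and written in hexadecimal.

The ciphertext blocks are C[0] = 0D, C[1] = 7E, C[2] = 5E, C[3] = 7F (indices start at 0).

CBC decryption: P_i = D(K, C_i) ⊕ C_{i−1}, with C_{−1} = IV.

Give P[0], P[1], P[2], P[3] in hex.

P[0] = 05, P[1] = 7D, P[2] = 2E, P[3] = 2F

P[0]: D(K, 0D) = 03; 03 ⊕ 06 = 05.
P[1]: D(K, 7E) = 70; 70 ⊕ 0D = 7D.
P[2]: D(K, 5E) = 50; 50 ⊕ 7E = 2E.
P[3]: D(K, 7F) = 71; 71 ⊕ 5E = 2F.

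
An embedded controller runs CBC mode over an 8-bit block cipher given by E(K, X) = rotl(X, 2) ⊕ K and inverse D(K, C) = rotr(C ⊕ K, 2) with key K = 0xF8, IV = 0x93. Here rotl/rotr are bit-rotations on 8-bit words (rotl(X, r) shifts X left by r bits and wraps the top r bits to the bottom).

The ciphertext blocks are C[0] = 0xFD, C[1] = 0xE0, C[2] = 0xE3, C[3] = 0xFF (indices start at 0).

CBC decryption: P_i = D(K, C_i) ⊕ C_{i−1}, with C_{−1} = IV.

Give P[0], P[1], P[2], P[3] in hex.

P[0] = 0xD2, P[1] = 0xFB, P[2] = 0x26, P[3] = 0x22

P[0]: D(K, 0xFD) = 0x41; 0x41 ⊕ 0x93 = 0xD2.
P[1]: D(K, 0xE0) = 0x06; 0x06 ⊕ 0xFD = 0xFB.
P[2]: D(K, 0xE3) = 0xC6; 0xC6 ⊕ 0xE0 = 0x26.
P[3]: D(K, 0xFF) = 0xC1; 0xC1 ⊕ 0xE3 = 0x22.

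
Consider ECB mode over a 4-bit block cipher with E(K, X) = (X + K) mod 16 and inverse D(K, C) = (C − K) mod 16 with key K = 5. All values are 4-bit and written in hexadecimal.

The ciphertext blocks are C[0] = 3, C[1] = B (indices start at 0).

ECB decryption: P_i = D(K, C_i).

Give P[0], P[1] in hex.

P[0]: D(K, 3) = E.
P[1]: D(K, B) = 6.

P[0] = E, P[1] = 6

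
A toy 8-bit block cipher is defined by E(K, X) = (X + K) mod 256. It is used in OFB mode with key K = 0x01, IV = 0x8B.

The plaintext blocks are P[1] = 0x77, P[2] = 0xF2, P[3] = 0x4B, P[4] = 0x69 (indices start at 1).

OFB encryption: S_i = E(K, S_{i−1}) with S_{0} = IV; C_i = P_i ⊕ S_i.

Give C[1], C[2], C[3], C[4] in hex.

C[1]: S = E(K, 0x8B) = 0x8C; 0x77 ⊕ 0x8C = 0xFB.
C[2]: S = E(K, 0x8C) = 0x8D; 0xF2 ⊕ 0x8D = 0x7F.
C[3]: S = E(K, 0x8D) = 0x8E; 0x4B ⊕ 0x8E = 0xC5.
C[4]: S = E(K, 0x8E) = 0x8F; 0x69 ⊕ 0x8F = 0xE6.

C[1] = 0xFB, C[2] = 0x7F, C[3] = 0xC5, C[4] = 0xE6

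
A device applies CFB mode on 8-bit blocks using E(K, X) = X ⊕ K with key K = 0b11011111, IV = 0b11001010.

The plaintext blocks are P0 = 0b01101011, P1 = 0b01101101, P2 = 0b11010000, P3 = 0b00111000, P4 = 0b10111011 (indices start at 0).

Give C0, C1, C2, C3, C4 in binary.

C0 = 0b01111110, C1 = 0b11001100, C2 = 0b11000011, C3 = 0b00100100, C4 = 0b01000000

CFB encryption: C_i = P_i ⊕ E(K, C_{i−1}), with C_{−1} = IV.
C0: E(K, 0b11001010) = 0b00010101; 0b01101011 ⊕ 0b00010101 = 0b01111110.
C1: E(K, 0b01111110) = 0b10100001; 0b01101101 ⊕ 0b10100001 = 0b11001100.
C2: E(K, 0b11001100) = 0b00010011; 0b11010000 ⊕ 0b00010011 = 0b11000011.
C3: E(K, 0b11000011) = 0b00011100; 0b00111000 ⊕ 0b00011100 = 0b00100100.
C4: E(K, 0b00100100) = 0b11111011; 0b10111011 ⊕ 0b11111011 = 0b01000000.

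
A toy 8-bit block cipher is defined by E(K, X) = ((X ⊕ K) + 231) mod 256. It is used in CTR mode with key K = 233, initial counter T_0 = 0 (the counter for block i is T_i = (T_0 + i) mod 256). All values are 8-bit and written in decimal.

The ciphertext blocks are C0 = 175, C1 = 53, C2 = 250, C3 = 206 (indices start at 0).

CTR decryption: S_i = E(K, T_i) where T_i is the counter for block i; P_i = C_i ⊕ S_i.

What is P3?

P3: T = 3, S = E(K, T) = 209; 206 ⊕ 209 = 31.

P3 = 31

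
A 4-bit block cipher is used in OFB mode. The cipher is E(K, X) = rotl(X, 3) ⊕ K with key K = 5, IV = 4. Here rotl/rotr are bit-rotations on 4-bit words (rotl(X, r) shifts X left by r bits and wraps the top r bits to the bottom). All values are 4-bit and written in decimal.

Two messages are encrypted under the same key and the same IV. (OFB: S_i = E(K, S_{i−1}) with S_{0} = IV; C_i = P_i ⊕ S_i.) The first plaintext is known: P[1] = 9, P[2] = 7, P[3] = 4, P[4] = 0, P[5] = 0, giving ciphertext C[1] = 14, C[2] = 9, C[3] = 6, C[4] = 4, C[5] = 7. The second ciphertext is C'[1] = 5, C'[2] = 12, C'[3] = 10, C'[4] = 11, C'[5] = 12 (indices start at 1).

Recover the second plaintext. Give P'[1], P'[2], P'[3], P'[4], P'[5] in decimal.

In OFB with a reused IV, both messages share the same keystream S_i, so C_i ⊕ C'_i = P_i ⊕ P'_i and thus P'_i = P_i ⊕ C_i ⊕ C'_i.
P'[1]: 9 ⊕ 14 ⊕ 5 = 2.
P'[2]: 7 ⊕ 9 ⊕ 12 = 2.
P'[3]: 4 ⊕ 6 ⊕ 10 = 8.
P'[4]: 0 ⊕ 4 ⊕ 11 = 15.
P'[5]: 0 ⊕ 7 ⊕ 12 = 11.

P'[1] = 2, P'[2] = 2, P'[3] = 8, P'[4] = 15, P'[5] = 11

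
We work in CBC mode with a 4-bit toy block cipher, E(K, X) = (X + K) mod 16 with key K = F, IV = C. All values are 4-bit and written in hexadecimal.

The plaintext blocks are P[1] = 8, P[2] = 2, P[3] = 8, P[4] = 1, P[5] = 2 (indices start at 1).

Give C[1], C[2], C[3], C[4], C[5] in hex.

CBC encryption: C_i = E(K, P_i ⊕ C_{i−1}), with C_{0} = IV.
C[1]: P[1] ⊕ C = 4; E(K, 4) = 3.
C[2]: P[2] ⊕ 3 = 1; E(K, 1) = 0.
C[3]: P[3] ⊕ 0 = 8; E(K, 8) = 7.
C[4]: P[4] ⊕ 7 = 6; E(K, 6) = 5.
C[5]: P[5] ⊕ 5 = 7; E(K, 7) = 6.

C[1] = 3, C[2] = 0, C[3] = 7, C[4] = 5, C[5] = 6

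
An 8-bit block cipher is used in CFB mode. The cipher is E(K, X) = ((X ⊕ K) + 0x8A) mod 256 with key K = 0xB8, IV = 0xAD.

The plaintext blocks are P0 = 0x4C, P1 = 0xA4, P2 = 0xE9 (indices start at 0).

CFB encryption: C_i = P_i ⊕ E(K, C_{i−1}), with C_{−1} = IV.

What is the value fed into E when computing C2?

C0: E(K, 0xAD) = 0x9F; 0x4C ⊕ 0x9F = 0xD3.
C1: E(K, 0xD3) = 0xF5; 0xA4 ⊕ 0xF5 = 0x51.
C2: E(K, 0x51) = 0x73; 0xE9 ⊕ 0x73 = 0x9A.
So the input to E for block 2 is 0x51.

0x51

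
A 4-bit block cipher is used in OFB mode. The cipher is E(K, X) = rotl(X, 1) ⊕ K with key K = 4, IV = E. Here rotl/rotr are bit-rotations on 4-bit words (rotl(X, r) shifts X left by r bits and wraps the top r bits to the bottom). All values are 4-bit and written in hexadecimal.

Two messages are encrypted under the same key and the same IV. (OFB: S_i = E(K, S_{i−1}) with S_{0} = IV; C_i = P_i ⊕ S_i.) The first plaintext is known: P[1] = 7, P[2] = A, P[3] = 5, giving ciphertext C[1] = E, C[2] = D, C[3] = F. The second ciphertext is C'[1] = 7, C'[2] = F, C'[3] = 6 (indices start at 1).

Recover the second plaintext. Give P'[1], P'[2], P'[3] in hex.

P'[1] = E, P'[2] = 8, P'[3] = C

In OFB with a reused IV, both messages share the same keystream S_i, so C_i ⊕ C'_i = P_i ⊕ P'_i and thus P'_i = P_i ⊕ C_i ⊕ C'_i.
P'[1]: 7 ⊕ E ⊕ 7 = E.
P'[2]: A ⊕ D ⊕ F = 8.
P'[3]: 5 ⊕ F ⊕ 6 = C.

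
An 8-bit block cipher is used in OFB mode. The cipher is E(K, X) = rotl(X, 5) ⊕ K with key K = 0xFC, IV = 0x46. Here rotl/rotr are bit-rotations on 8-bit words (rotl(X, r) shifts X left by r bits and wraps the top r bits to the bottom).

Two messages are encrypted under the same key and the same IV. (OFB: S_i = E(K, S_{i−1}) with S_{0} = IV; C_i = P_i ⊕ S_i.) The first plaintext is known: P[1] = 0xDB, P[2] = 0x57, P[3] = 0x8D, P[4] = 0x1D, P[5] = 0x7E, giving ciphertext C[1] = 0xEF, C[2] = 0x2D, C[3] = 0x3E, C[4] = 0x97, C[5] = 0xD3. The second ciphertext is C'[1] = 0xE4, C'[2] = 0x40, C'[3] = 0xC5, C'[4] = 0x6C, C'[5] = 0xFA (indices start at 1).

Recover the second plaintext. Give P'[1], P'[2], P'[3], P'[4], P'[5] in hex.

P'[1] = 0xD0, P'[2] = 0x3A, P'[3] = 0x76, P'[4] = 0xE6, P'[5] = 0x57

In OFB with a reused IV, both messages share the same keystream S_i, so C_i ⊕ C'_i = P_i ⊕ P'_i and thus P'_i = P_i ⊕ C_i ⊕ C'_i.
P'[1]: 0xDB ⊕ 0xEF ⊕ 0xE4 = 0xD0.
P'[2]: 0x57 ⊕ 0x2D ⊕ 0x40 = 0x3A.
P'[3]: 0x8D ⊕ 0x3E ⊕ 0xC5 = 0x76.
P'[4]: 0x1D ⊕ 0x97 ⊕ 0x6C = 0xE6.
P'[5]: 0x7E ⊕ 0xD3 ⊕ 0xFA = 0x57.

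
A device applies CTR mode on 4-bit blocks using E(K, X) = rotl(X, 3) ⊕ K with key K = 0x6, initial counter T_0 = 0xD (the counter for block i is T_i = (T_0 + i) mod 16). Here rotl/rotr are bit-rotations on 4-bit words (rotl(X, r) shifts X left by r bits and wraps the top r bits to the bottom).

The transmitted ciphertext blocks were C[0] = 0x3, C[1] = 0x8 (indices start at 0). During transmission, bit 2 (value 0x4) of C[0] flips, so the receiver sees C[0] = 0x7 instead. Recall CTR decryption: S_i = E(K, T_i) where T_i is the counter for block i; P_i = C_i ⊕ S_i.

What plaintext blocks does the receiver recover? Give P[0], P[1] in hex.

P[0] = 0xF, P[1] = 0x9

Only C[0] changed, to 0x7. In CTR, a change in C_i flips the same bit in P_i only; the keystream is unaffected. Decrypting the received ciphertext:
P[0]: T = 0xD, S = E(K, T) = 0x8; 0x7 ⊕ 0x8 = 0xF.
P[1]: T = 0xE, S = E(K, T) = 0x1; 0x8 ⊕ 0x1 = 0x9.
Blocks that differ from the original plaintext: P[0].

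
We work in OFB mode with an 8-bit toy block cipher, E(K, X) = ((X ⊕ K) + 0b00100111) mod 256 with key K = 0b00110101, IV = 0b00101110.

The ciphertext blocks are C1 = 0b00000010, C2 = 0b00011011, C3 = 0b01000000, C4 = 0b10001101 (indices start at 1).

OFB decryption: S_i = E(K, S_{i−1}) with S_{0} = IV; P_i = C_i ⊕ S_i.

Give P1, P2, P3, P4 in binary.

P1: S = E(K, 0b00101110) = 0b01000010; 0b00000010 ⊕ 0b01000010 = 0b01000000.
P2: S = E(K, 0b01000010) = 0b10011110; 0b00011011 ⊕ 0b10011110 = 0b10000101.
P3: S = E(K, 0b10011110) = 0b11010010; 0b01000000 ⊕ 0b11010010 = 0b10010010.
P4: S = E(K, 0b11010010) = 0b00001110; 0b10001101 ⊕ 0b00001110 = 0b10000011.

P1 = 0b01000000, P2 = 0b10000101, P3 = 0b10010010, P4 = 0b10000011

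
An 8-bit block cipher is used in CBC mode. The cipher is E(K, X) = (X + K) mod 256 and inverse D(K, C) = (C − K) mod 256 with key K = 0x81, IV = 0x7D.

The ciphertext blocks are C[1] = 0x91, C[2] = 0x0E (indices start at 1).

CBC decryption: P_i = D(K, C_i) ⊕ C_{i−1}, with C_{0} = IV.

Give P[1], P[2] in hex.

P[1] = 0x6D, P[2] = 0x1C

P[1]: D(K, 0x91) = 0x10; 0x10 ⊕ 0x7D = 0x6D.
P[2]: D(K, 0x0E) = 0x8D; 0x8D ⊕ 0x91 = 0x1C.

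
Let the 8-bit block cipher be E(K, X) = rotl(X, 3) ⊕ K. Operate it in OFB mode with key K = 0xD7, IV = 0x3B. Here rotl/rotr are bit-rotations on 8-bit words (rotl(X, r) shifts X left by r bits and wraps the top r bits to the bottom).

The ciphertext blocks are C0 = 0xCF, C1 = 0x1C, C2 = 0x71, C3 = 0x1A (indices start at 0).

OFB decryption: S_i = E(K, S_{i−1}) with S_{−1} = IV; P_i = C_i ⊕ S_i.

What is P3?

P3 = 0x9A

P0: S = E(K, 0x3B) = 0x0E; 0xCF ⊕ 0x0E = 0xC1.
P1: S = E(K, 0x0E) = 0xA7; 0x1C ⊕ 0xA7 = 0xBB.
P2: S = E(K, 0xA7) = 0xEA; 0x71 ⊕ 0xEA = 0x9B.
P3: S = E(K, 0xEA) = 0x80; 0x1A ⊕ 0x80 = 0x9A.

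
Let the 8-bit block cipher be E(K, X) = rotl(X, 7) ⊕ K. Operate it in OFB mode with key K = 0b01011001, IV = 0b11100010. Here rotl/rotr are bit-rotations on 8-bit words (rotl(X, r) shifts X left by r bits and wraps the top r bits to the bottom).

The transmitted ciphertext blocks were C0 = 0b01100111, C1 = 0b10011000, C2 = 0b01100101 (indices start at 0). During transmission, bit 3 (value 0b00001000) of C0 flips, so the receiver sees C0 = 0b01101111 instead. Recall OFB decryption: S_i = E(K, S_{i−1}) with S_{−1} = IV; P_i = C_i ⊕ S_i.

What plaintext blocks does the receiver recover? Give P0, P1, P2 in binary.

Only C0 changed, to 0b01101111. In OFB, a change in C_i flips the same bit in P_i only; the keystream is unaffected. Decrypting the received ciphertext:
P0: S = E(K, 0b11100010) = 0b00101000; 0b01101111 ⊕ 0b00101000 = 0b01000111.
P1: S = E(K, 0b00101000) = 0b01001101; 0b10011000 ⊕ 0b01001101 = 0b11010101.
P2: S = E(K, 0b01001101) = 0b11111111; 0b01100101 ⊕ 0b11111111 = 0b10011010.
Blocks that differ from the original plaintext: P0.

P0 = 0b01000111, P1 = 0b11010101, P2 = 0b10011010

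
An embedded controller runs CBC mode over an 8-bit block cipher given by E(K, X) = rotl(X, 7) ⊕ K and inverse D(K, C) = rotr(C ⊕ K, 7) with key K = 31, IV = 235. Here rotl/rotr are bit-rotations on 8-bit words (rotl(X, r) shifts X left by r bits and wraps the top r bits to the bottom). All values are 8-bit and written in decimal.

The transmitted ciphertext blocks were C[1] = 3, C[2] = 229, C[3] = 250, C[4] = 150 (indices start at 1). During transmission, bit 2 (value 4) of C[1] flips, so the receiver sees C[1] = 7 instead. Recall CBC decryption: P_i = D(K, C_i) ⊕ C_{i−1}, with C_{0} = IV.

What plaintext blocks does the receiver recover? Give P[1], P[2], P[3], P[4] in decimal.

Only C[1] changed, to 7. In CBC, a change in C_i garbles P_i and flips the same bit in P_{i+1}. Decrypting the received ciphertext:
P[1]: D(K, 7) = 48; 48 ⊕ 235 = 219.
P[2]: D(K, 229) = 245; 245 ⊕ 7 = 242.
P[3]: D(K, 250) = 203; 203 ⊕ 229 = 46.
P[4]: D(K, 150) = 19; 19 ⊕ 250 = 233.
Blocks that differ from the original plaintext: P[1], P[2].

P[1] = 219, P[2] = 242, P[3] = 46, P[4] = 233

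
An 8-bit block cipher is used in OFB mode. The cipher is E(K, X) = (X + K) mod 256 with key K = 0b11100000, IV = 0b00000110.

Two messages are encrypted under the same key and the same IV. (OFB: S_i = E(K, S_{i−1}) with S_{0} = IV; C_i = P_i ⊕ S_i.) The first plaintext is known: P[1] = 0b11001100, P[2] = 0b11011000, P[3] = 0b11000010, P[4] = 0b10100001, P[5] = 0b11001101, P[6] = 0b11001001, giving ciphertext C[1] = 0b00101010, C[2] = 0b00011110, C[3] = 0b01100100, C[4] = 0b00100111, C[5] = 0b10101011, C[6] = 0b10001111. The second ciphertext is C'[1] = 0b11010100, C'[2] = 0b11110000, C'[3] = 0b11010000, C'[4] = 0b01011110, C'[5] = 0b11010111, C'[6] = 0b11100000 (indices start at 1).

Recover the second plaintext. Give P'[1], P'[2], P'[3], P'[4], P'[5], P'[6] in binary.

P'[1] = 0b00110010, P'[2] = 0b00110110, P'[3] = 0b01110110, P'[4] = 0b11011000, P'[5] = 0b10110001, P'[6] = 0b10100110

In OFB with a reused IV, both messages share the same keystream S_i, so C_i ⊕ C'_i = P_i ⊕ P'_i and thus P'_i = P_i ⊕ C_i ⊕ C'_i.
P'[1]: 0b11001100 ⊕ 0b00101010 ⊕ 0b11010100 = 0b00110010.
P'[2]: 0b11011000 ⊕ 0b00011110 ⊕ 0b11110000 = 0b00110110.
P'[3]: 0b11000010 ⊕ 0b01100100 ⊕ 0b11010000 = 0b01110110.
P'[4]: 0b10100001 ⊕ 0b00100111 ⊕ 0b01011110 = 0b11011000.
P'[5]: 0b11001101 ⊕ 0b10101011 ⊕ 0b11010111 = 0b10110001.
P'[6]: 0b11001001 ⊕ 0b10001111 ⊕ 0b11100000 = 0b10100110.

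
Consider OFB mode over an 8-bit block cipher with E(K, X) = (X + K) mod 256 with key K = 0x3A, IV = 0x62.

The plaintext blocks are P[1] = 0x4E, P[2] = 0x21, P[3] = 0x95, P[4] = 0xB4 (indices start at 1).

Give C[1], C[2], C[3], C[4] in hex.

C[1] = 0xD2, C[2] = 0xF7, C[3] = 0x85, C[4] = 0xFE

OFB encryption: S_i = E(K, S_{i−1}) with S_{0} = IV; C_i = P_i ⊕ S_i.
C[1]: S = E(K, 0x62) = 0x9C; 0x4E ⊕ 0x9C = 0xD2.
C[2]: S = E(K, 0x9C) = 0xD6; 0x21 ⊕ 0xD6 = 0xF7.
C[3]: S = E(K, 0xD6) = 0x10; 0x95 ⊕ 0x10 = 0x85.
C[4]: S = E(K, 0x10) = 0x4A; 0xB4 ⊕ 0x4A = 0xFE.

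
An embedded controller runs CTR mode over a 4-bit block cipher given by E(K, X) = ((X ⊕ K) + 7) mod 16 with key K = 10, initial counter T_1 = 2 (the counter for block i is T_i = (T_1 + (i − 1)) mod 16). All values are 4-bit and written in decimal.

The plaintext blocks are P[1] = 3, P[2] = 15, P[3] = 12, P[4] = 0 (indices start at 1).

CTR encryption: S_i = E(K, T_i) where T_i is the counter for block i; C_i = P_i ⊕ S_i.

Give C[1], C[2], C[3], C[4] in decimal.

C[1]: T = 2, S = E(K, T) = 15; 3 ⊕ 15 = 12.
C[2]: T = 3, S = E(K, T) = 0; 15 ⊕ 0 = 15.
C[3]: T = 4, S = E(K, T) = 5; 12 ⊕ 5 = 9.
C[4]: T = 5, S = E(K, T) = 6; 0 ⊕ 6 = 6.

C[1] = 12, C[2] = 15, C[3] = 9, C[4] = 6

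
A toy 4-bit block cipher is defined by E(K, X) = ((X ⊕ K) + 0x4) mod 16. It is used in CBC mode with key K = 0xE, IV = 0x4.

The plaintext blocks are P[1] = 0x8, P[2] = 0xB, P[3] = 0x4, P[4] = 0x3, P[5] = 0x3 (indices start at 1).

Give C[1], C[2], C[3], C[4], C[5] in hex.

C[1] = 0x6, C[2] = 0x7, C[3] = 0x1, C[4] = 0x0, C[5] = 0x1

CBC encryption: C_i = E(K, P_i ⊕ C_{i−1}), with C_{0} = IV.
C[1]: P[1] ⊕ 0x4 = 0xC; E(K, 0xC) = 0x6.
C[2]: P[2] ⊕ 0x6 = 0xD; E(K, 0xD) = 0x7.
C[3]: P[3] ⊕ 0x7 = 0x3; E(K, 0x3) = 0x1.
C[4]: P[4] ⊕ 0x1 = 0x2; E(K, 0x2) = 0x0.
C[5]: P[5] ⊕ 0x0 = 0x3; E(K, 0x3) = 0x1.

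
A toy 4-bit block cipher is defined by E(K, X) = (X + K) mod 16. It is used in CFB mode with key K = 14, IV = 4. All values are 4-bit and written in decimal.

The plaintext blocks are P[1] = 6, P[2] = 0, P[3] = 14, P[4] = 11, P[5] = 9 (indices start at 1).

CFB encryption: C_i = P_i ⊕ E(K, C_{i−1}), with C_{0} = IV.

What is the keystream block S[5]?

5

C[1]: E(K, 4) = 2; 6 ⊕ 2 = 4.
C[2]: E(K, 4) = 2; 0 ⊕ 2 = 2.
C[3]: E(K, 2) = 0; 14 ⊕ 0 = 14.
C[4]: E(K, 14) = 12; 11 ⊕ 12 = 7.
C[5]: E(K, 7) = 5; 9 ⊕ 5 = 12.
So S[5] = 5.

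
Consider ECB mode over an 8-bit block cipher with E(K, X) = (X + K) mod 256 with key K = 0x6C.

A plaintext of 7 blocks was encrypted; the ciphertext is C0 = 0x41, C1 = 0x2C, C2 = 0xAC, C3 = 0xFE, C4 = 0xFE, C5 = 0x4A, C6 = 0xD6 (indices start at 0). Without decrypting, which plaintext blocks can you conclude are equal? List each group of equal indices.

ECB encrypts each block independently with the same key, so equal ciphertext blocks imply equal plaintext blocks.
C3 = C4 = 0xFE, so P3 = P4.

P3 = P4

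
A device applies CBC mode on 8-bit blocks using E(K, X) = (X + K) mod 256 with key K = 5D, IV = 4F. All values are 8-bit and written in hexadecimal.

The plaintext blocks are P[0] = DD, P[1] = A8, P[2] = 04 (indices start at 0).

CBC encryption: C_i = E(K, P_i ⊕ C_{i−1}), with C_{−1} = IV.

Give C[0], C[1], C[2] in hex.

C[0]: P[0] ⊕ 4F = 92; E(K, 92) = EF.
C[1]: P[1] ⊕ EF = 47; E(K, 47) = A4.
C[2]: P[2] ⊕ A4 = A0; E(K, A0) = FD.

C[0] = EF, C[1] = A4, C[2] = FD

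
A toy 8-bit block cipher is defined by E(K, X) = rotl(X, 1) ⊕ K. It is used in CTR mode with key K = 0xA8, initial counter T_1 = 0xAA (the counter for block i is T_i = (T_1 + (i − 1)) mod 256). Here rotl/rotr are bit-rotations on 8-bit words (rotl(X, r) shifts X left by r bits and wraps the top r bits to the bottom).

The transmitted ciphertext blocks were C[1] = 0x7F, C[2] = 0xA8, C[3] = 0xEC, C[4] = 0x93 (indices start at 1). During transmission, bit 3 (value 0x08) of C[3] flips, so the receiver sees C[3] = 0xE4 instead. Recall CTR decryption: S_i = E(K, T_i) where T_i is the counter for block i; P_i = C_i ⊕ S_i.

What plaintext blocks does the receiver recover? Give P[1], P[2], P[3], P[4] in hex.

Only C[3] changed, to 0xE4. In CTR, a change in C_i flips the same bit in P_i only; the keystream is unaffected. Decrypting the received ciphertext:
P[1]: T = 0xAA, S = E(K, T) = 0xFD; 0x7F ⊕ 0xFD = 0x82.
P[2]: T = 0xAB, S = E(K, T) = 0xFF; 0xA8 ⊕ 0xFF = 0x57.
P[3]: T = 0xAC, S = E(K, T) = 0xF1; 0xE4 ⊕ 0xF1 = 0x15.
P[4]: T = 0xAD, S = E(K, T) = 0xF3; 0x93 ⊕ 0xF3 = 0x60.
Blocks that differ from the original plaintext: P[3].

P[1] = 0x82, P[2] = 0x57, P[3] = 0x15, P[4] = 0x60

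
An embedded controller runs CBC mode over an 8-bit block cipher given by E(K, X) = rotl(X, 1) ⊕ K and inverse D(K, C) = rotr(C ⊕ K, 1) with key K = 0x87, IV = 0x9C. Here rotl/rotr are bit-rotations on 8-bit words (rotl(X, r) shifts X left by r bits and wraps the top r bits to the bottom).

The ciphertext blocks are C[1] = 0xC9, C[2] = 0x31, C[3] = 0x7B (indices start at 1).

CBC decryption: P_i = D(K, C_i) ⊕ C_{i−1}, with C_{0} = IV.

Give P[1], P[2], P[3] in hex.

P[1] = 0xBB, P[2] = 0x92, P[3] = 0x4F

P[1]: D(K, 0xC9) = 0x27; 0x27 ⊕ 0x9C = 0xBB.
P[2]: D(K, 0x31) = 0x5B; 0x5B ⊕ 0xC9 = 0x92.
P[3]: D(K, 0x7B) = 0x7E; 0x7E ⊕ 0x31 = 0x4F.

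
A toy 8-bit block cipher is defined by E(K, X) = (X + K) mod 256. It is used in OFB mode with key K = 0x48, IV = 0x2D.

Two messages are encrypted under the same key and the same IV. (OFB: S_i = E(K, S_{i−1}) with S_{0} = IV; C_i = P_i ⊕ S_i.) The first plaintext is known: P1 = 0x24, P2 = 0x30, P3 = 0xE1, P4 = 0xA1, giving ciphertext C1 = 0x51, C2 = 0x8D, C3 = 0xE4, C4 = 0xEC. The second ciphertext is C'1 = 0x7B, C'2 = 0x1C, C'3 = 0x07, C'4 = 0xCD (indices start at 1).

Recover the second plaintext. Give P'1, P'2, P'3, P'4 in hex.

In OFB with a reused IV, both messages share the same keystream S_i, so C_i ⊕ C'_i = P_i ⊕ P'_i and thus P'_i = P_i ⊕ C_i ⊕ C'_i.
P'1: 0x24 ⊕ 0x51 ⊕ 0x7B = 0x0E.
P'2: 0x30 ⊕ 0x8D ⊕ 0x1C = 0xA1.
P'3: 0xE1 ⊕ 0xE4 ⊕ 0x07 = 0x02.
P'4: 0xA1 ⊕ 0xEC ⊕ 0xCD = 0x80.

P'1 = 0x0E, P'2 = 0xA1, P'3 = 0x02, P'4 = 0x80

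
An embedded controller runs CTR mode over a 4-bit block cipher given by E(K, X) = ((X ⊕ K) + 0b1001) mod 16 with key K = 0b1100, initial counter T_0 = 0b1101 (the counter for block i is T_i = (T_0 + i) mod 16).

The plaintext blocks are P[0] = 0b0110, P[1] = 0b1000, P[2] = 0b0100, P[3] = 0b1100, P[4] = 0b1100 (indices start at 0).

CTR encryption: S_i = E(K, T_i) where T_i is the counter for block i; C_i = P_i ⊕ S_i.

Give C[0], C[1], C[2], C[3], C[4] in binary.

C[0] = 0b1100, C[1] = 0b0011, C[2] = 0b1000, C[3] = 0b1001, C[4] = 0b1010

C[0]: T = 0b1101, S = E(K, T) = 0b1010; 0b0110 ⊕ 0b1010 = 0b1100.
C[1]: T = 0b1110, S = E(K, T) = 0b1011; 0b1000 ⊕ 0b1011 = 0b0011.
C[2]: T = 0b1111, S = E(K, T) = 0b1100; 0b0100 ⊕ 0b1100 = 0b1000.
C[3]: T = 0b0000, S = E(K, T) = 0b0101; 0b1100 ⊕ 0b0101 = 0b1001.
C[4]: T = 0b0001, S = E(K, T) = 0b0110; 0b1100 ⊕ 0b0110 = 0b1010.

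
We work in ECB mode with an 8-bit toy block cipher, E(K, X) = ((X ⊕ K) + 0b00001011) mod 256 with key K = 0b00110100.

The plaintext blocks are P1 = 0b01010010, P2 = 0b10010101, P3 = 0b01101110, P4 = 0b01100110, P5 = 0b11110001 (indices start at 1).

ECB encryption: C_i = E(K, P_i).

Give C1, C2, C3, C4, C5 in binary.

C1 = 0b01110001, C2 = 0b10101100, C3 = 0b01100101, C4 = 0b01011101, C5 = 0b11010000

C1: E(K, 0b01010010) = 0b01110001.
C2: E(K, 0b10010101) = 0b10101100.
C3: E(K, 0b01101110) = 0b01100101.
C4: E(K, 0b01100110) = 0b01011101.
C5: E(K, 0b11110001) = 0b11010000.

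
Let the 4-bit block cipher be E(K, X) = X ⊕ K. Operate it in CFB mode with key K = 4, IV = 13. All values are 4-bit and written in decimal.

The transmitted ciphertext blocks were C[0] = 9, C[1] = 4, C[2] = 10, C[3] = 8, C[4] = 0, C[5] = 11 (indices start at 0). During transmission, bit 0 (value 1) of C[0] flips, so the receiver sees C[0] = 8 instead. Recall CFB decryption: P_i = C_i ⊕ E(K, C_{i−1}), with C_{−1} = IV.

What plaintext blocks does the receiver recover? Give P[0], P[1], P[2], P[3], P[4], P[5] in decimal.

P[0] = 1, P[1] = 8, P[2] = 10, P[3] = 6, P[4] = 12, P[5] = 15

Only C[0] changed, to 8. In CFB, a change in C_i flips the same bit in P_i and garbles P_{i+1}. Decrypting the received ciphertext:
P[0]: E(K, 13) = 9; 8 ⊕ 9 = 1.
P[1]: E(K, 8) = 12; 4 ⊕ 12 = 8.
P[2]: E(K, 4) = 0; 10 ⊕ 0 = 10.
P[3]: E(K, 10) = 14; 8 ⊕ 14 = 6.
P[4]: E(K, 8) = 12; 0 ⊕ 12 = 12.
P[5]: E(K, 0) = 4; 11 ⊕ 4 = 15.
Blocks that differ from the original plaintext: P[0], P[1].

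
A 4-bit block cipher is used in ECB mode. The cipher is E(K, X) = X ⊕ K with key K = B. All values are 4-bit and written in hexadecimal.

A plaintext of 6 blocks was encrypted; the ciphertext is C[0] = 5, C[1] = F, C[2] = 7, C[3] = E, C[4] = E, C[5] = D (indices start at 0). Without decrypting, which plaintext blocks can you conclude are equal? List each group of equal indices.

ECB encrypts each block independently with the same key, so equal ciphertext blocks imply equal plaintext blocks.
C[3] = C[4] = E, so P[3] = P[4].

P[3] = P[4]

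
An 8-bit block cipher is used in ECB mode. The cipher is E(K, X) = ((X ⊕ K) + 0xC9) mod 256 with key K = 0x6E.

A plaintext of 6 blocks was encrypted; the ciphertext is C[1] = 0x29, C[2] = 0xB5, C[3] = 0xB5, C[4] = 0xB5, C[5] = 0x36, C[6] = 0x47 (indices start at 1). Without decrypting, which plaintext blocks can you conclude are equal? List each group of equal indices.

ECB encrypts each block independently with the same key, so equal ciphertext blocks imply equal plaintext blocks.
C[2] = C[3] = C[4] = 0xB5, so P[2] = P[3] = P[4].

P[2] = P[3] = P[4]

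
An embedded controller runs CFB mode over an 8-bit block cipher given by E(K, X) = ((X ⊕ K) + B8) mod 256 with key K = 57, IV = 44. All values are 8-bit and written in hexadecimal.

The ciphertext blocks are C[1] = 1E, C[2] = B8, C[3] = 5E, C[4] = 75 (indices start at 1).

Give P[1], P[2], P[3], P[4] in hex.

CFB decryption: P_i = C_i ⊕ E(K, C_{i−1}), with C_{0} = IV.
P[1]: E(K, 44) = CB; 1E ⊕ CB = D5.
P[2]: E(K, 1E) = 01; B8 ⊕ 01 = B9.
P[3]: E(K, B8) = A7; 5E ⊕ A7 = F9.
P[4]: E(K, 5E) = C1; 75 ⊕ C1 = B4.

P[1] = D5, P[2] = B9, P[3] = F9, P[4] = B4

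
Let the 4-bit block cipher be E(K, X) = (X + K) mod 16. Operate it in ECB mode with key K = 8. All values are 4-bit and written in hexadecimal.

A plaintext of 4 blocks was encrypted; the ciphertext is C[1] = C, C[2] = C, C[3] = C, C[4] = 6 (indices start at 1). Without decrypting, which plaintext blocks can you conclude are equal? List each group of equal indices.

P[1] = P[2] = P[3]

ECB encrypts each block independently with the same key, so equal ciphertext blocks imply equal plaintext blocks.
C[1] = C[2] = C[3] = C, so P[1] = P[2] = P[3].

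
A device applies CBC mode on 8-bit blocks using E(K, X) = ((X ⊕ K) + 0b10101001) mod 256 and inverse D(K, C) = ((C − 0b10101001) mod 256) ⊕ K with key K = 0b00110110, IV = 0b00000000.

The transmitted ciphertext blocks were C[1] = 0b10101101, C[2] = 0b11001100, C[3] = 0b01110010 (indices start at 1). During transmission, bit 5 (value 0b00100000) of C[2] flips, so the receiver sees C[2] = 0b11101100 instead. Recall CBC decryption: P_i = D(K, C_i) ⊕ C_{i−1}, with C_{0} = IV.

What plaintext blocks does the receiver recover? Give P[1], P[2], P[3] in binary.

P[1] = 0b00110010, P[2] = 0b11011000, P[3] = 0b00010011

Only C[2] changed, to 0b11101100. In CBC, a change in C_i garbles P_i and flips the same bit in P_{i+1}. Decrypting the received ciphertext:
P[1]: D(K, 0b10101101) = 0b00110010; 0b00110010 ⊕ 0b00000000 = 0b00110010.
P[2]: D(K, 0b11101100) = 0b01110101; 0b01110101 ⊕ 0b10101101 = 0b11011000.
P[3]: D(K, 0b01110010) = 0b11111111; 0b11111111 ⊕ 0b11101100 = 0b00010011.
Blocks that differ from the original plaintext: P[2], P[3].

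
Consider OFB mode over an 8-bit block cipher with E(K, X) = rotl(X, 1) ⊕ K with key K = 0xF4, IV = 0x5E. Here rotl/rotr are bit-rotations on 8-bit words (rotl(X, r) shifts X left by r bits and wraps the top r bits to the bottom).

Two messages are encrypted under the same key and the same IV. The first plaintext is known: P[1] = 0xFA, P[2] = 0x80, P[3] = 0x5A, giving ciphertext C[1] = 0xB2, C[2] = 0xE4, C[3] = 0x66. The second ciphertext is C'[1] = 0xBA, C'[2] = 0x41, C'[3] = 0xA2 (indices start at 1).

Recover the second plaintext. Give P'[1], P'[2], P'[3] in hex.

P'[1] = 0xF2, P'[2] = 0x25, P'[3] = 0x9E

In OFB with a reused IV, both messages share the same keystream S_i, so C_i ⊕ C'_i = P_i ⊕ P'_i and thus P'_i = P_i ⊕ C_i ⊕ C'_i.
P'[1]: 0xFA ⊕ 0xB2 ⊕ 0xBA = 0xF2.
P'[2]: 0x80 ⊕ 0xE4 ⊕ 0x41 = 0x25.
P'[3]: 0x5A ⊕ 0x66 ⊕ 0xA2 = 0x9E.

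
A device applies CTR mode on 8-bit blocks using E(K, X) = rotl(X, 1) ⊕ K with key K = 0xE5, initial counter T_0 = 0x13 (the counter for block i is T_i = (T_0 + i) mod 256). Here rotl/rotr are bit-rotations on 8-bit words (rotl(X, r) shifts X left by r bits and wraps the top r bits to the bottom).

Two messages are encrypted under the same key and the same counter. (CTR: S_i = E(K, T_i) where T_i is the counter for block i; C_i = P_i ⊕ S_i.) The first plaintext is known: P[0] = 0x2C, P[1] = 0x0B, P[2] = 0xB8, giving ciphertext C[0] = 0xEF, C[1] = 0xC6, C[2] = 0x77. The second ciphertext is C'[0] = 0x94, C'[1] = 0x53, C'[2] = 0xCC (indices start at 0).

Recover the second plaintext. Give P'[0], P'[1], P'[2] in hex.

In CTR with a reused counter, both messages share the same keystream S_i, so C_i ⊕ C'_i = P_i ⊕ P'_i and thus P'_i = P_i ⊕ C_i ⊕ C'_i.
P'[0]: 0x2C ⊕ 0xEF ⊕ 0x94 = 0x57.
P'[1]: 0x0B ⊕ 0xC6 ⊕ 0x53 = 0x9E.
P'[2]: 0xB8 ⊕ 0x77 ⊕ 0xCC = 0x03.

P'[0] = 0x57, P'[1] = 0x9E, P'[2] = 0x03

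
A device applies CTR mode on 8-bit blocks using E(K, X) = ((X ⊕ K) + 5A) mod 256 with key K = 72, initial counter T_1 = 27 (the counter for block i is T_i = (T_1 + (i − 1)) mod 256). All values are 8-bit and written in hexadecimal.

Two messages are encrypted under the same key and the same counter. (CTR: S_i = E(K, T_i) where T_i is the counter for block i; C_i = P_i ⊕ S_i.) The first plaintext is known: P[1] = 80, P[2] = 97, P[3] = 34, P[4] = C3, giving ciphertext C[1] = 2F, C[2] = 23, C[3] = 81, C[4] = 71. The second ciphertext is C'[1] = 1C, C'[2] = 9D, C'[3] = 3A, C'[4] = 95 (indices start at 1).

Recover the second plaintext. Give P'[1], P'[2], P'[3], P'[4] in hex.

P'[1] = B3, P'[2] = 29, P'[3] = 8F, P'[4] = 27

In CTR with a reused counter, both messages share the same keystream S_i, so C_i ⊕ C'_i = P_i ⊕ P'_i and thus P'_i = P_i ⊕ C_i ⊕ C'_i.
P'[1]: 80 ⊕ 2F ⊕ 1C = B3.
P'[2]: 97 ⊕ 23 ⊕ 9D = 29.
P'[3]: 34 ⊕ 81 ⊕ 3A = 8F.
P'[4]: C3 ⊕ 71 ⊕ 95 = 27.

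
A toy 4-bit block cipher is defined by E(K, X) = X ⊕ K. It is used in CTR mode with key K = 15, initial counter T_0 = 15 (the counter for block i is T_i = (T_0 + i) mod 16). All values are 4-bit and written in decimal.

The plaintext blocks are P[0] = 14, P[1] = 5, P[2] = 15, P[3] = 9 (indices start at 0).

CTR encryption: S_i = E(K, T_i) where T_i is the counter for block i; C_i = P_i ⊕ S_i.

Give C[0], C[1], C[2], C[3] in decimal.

C[0]: T = 15, S = E(K, T) = 0; 14 ⊕ 0 = 14.
C[1]: T = 0, S = E(K, T) = 15; 5 ⊕ 15 = 10.
C[2]: T = 1, S = E(K, T) = 14; 15 ⊕ 14 = 1.
C[3]: T = 2, S = E(K, T) = 13; 9 ⊕ 13 = 4.

C[0] = 14, C[1] = 10, C[2] = 1, C[3] = 4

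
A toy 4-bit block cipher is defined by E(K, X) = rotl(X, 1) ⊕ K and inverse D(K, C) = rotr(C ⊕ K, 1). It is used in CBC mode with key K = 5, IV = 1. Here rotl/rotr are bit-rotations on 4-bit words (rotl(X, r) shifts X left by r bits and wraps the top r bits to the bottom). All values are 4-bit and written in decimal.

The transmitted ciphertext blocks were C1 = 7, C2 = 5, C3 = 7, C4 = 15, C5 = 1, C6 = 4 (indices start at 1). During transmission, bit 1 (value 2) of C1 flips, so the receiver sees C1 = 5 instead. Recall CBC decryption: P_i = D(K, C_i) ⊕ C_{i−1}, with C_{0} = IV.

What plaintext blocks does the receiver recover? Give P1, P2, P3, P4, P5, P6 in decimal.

Only C1 changed, to 5. In CBC, a change in C_i garbles P_i and flips the same bit in P_{i+1}. Decrypting the received ciphertext:
P1: D(K, 5) = 0; 0 ⊕ 1 = 1.
P2: D(K, 5) = 0; 0 ⊕ 5 = 5.
P3: D(K, 7) = 1; 1 ⊕ 5 = 4.
P4: D(K, 15) = 5; 5 ⊕ 7 = 2.
P5: D(K, 1) = 2; 2 ⊕ 15 = 13.
P6: D(K, 4) = 8; 8 ⊕ 1 = 9.
Blocks that differ from the original plaintext: P1, P2.

P1 = 1, P2 = 5, P3 = 4, P4 = 2, P5 = 13, P6 = 9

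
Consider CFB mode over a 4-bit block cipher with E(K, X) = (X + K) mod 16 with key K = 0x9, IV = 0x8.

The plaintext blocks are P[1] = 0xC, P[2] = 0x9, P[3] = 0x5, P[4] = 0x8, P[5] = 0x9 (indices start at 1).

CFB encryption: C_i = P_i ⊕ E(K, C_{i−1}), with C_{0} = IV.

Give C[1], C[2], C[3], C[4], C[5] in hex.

C[1] = 0xD, C[2] = 0xF, C[3] = 0xD, C[4] = 0xE, C[5] = 0xE

C[1]: E(K, 0x8) = 0x1; 0xC ⊕ 0x1 = 0xD.
C[2]: E(K, 0xD) = 0x6; 0x9 ⊕ 0x6 = 0xF.
C[3]: E(K, 0xF) = 0x8; 0x5 ⊕ 0x8 = 0xD.
C[4]: E(K, 0xD) = 0x6; 0x8 ⊕ 0x6 = 0xE.
C[5]: E(K, 0xE) = 0x7; 0x9 ⊕ 0x7 = 0xE.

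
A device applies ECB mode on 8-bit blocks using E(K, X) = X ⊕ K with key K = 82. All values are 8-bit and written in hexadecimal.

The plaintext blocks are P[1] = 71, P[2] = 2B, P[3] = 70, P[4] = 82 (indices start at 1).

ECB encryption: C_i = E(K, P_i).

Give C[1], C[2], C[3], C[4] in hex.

C[1]: E(K, 71) = F3.
C[2]: E(K, 2B) = A9.
C[3]: E(K, 70) = F2.
C[4]: E(K, 82) = 00.

C[1] = F3, C[2] = A9, C[3] = F2, C[4] = 00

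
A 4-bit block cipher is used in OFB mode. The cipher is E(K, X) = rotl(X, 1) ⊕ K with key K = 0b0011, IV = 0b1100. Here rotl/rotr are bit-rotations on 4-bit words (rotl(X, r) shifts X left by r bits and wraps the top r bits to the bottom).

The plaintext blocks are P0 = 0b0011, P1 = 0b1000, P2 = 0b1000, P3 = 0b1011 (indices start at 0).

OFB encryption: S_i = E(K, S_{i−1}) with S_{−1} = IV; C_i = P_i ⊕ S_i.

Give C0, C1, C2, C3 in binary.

C0 = 0b1001, C1 = 0b1110, C2 = 0b0111, C3 = 0b0111

C0: S = E(K, 0b1100) = 0b1010; 0b0011 ⊕ 0b1010 = 0b1001.
C1: S = E(K, 0b1010) = 0b0110; 0b1000 ⊕ 0b0110 = 0b1110.
C2: S = E(K, 0b0110) = 0b1111; 0b1000 ⊕ 0b1111 = 0b0111.
C3: S = E(K, 0b1111) = 0b1100; 0b1011 ⊕ 0b1100 = 0b0111.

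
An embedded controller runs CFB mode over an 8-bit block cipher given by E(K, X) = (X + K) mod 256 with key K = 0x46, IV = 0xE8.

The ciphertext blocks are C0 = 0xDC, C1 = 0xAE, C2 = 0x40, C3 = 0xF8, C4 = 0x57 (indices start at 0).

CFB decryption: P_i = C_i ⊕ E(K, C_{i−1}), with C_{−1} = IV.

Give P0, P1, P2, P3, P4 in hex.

P0: E(K, 0xE8) = 0x2E; 0xDC ⊕ 0x2E = 0xF2.
P1: E(K, 0xDC) = 0x22; 0xAE ⊕ 0x22 = 0x8C.
P2: E(K, 0xAE) = 0xF4; 0x40 ⊕ 0xF4 = 0xB4.
P3: E(K, 0x40) = 0x86; 0xF8 ⊕ 0x86 = 0x7E.
P4: E(K, 0xF8) = 0x3E; 0x57 ⊕ 0x3E = 0x69.

P0 = 0xF2, P1 = 0x8C, P2 = 0xB4, P3 = 0x7E, P4 = 0x69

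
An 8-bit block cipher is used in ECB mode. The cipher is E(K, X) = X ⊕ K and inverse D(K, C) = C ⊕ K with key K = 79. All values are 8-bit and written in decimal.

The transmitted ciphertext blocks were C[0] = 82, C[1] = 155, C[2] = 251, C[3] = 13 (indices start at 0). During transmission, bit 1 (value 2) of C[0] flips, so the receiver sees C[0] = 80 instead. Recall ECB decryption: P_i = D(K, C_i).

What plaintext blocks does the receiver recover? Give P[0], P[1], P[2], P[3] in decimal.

Only C[0] changed, to 80. In ECB, a change in C_i affects only P_i. Decrypting the received ciphertext:
P[0]: D(K, 80) = 31.
P[1]: D(K, 155) = 212.
P[2]: D(K, 251) = 180.
P[3]: D(K, 13) = 66.
Blocks that differ from the original plaintext: P[0].

P[0] = 31, P[1] = 212, P[2] = 180, P[3] = 66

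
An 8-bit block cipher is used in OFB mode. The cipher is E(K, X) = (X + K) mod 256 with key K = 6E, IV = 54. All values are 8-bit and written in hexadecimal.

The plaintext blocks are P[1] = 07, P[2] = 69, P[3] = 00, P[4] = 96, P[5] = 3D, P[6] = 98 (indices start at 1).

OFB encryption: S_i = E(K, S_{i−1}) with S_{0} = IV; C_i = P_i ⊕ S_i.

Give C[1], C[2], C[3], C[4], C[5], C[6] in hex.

C[1]: S = E(K, 54) = C2; 07 ⊕ C2 = C5.
C[2]: S = E(K, C2) = 30; 69 ⊕ 30 = 59.
C[3]: S = E(K, 30) = 9E; 00 ⊕ 9E = 9E.
C[4]: S = E(K, 9E) = 0C; 96 ⊕ 0C = 9A.
C[5]: S = E(K, 0C) = 7A; 3D ⊕ 7A = 47.
C[6]: S = E(K, 7A) = E8; 98 ⊕ E8 = 70.

C[1] = C5, C[2] = 59, C[3] = 9E, C[4] = 9A, C[5] = 47, C[6] = 70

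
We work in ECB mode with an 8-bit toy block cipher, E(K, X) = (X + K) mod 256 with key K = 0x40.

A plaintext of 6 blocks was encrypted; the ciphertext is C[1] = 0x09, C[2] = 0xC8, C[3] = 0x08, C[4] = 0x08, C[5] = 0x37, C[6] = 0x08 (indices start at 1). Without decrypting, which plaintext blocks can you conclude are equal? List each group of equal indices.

ECB encrypts each block independently with the same key, so equal ciphertext blocks imply equal plaintext blocks.
C[3] = C[4] = C[6] = 0x08, so P[3] = P[4] = P[6].

P[3] = P[4] = P[6]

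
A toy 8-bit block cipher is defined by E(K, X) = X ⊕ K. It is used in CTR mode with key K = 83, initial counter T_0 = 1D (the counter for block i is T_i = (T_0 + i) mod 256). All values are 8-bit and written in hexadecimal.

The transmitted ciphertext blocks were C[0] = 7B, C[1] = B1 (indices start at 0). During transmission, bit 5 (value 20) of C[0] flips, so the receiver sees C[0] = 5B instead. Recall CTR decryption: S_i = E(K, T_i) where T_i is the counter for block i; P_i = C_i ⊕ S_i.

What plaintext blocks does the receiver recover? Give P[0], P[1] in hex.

P[0] = C5, P[1] = 2C

Only C[0] changed, to 5B. In CTR, a change in C_i flips the same bit in P_i only; the keystream is unaffected. Decrypting the received ciphertext:
P[0]: T = 1D, S = E(K, T) = 9E; 5B ⊕ 9E = C5.
P[1]: T = 1E, S = E(K, T) = 9D; B1 ⊕ 9D = 2C.
Blocks that differ from the original plaintext: P[0].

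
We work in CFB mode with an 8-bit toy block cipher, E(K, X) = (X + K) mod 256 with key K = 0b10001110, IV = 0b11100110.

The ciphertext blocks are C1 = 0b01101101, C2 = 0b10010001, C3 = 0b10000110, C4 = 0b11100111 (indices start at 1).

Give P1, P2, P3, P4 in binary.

P1 = 0b00011001, P2 = 0b01101010, P3 = 0b10011001, P4 = 0b11110011

CFB decryption: P_i = C_i ⊕ E(K, C_{i−1}), with C_{0} = IV.
P1: E(K, 0b11100110) = 0b01110100; 0b01101101 ⊕ 0b01110100 = 0b00011001.
P2: E(K, 0b01101101) = 0b11111011; 0b10010001 ⊕ 0b11111011 = 0b01101010.
P3: E(K, 0b10010001) = 0b00011111; 0b10000110 ⊕ 0b00011111 = 0b10011001.
P4: E(K, 0b10000110) = 0b00010100; 0b11100111 ⊕ 0b00010100 = 0b11110011.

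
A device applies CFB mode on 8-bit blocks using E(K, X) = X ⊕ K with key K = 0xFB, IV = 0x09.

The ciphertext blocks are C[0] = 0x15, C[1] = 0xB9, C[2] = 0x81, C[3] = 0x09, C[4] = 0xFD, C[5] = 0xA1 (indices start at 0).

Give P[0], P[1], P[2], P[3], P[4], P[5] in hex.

CFB decryption: P_i = C_i ⊕ E(K, C_{i−1}), with C_{−1} = IV.
P[0]: E(K, 0x09) = 0xF2; 0x15 ⊕ 0xF2 = 0xE7.
P[1]: E(K, 0x15) = 0xEE; 0xB9 ⊕ 0xEE = 0x57.
P[2]: E(K, 0xB9) = 0x42; 0x81 ⊕ 0x42 = 0xC3.
P[3]: E(K, 0x81) = 0x7A; 0x09 ⊕ 0x7A = 0x73.
P[4]: E(K, 0x09) = 0xF2; 0xFD ⊕ 0xF2 = 0x0F.
P[5]: E(K, 0xFD) = 0x06; 0xA1 ⊕ 0x06 = 0xA7.

P[0] = 0xE7, P[1] = 0x57, P[2] = 0xC3, P[3] = 0x73, P[4] = 0x0F, P[5] = 0xA7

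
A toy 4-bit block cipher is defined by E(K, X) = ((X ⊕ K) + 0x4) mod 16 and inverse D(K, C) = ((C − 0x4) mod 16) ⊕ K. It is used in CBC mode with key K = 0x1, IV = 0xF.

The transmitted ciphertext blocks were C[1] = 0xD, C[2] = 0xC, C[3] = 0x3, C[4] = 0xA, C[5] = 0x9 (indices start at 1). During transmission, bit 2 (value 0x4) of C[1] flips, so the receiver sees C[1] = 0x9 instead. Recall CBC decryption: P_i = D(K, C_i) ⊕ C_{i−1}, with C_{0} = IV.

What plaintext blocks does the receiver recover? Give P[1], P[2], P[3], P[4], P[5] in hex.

P[1] = 0xB, P[2] = 0x0, P[3] = 0x2, P[4] = 0x4, P[5] = 0xE

Only C[1] changed, to 0x9. In CBC, a change in C_i garbles P_i and flips the same bit in P_{i+1}. Decrypting the received ciphertext:
P[1]: D(K, 0x9) = 0x4; 0x4 ⊕ 0xF = 0xB.
P[2]: D(K, 0xC) = 0x9; 0x9 ⊕ 0x9 = 0x0.
P[3]: D(K, 0x3) = 0xE; 0xE ⊕ 0xC = 0x2.
P[4]: D(K, 0xA) = 0x7; 0x7 ⊕ 0x3 = 0x4.
P[5]: D(K, 0x9) = 0x4; 0x4 ⊕ 0xA = 0xE.
Blocks that differ from the original plaintext: P[1], P[2].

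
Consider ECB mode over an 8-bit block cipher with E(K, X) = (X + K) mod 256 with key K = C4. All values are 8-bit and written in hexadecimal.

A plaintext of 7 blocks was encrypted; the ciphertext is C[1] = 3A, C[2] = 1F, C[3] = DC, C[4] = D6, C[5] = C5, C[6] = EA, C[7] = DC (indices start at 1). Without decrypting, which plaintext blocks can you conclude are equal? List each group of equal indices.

P[3] = P[7]

ECB encrypts each block independently with the same key, so equal ciphertext blocks imply equal plaintext blocks.
C[3] = C[7] = DC, so P[3] = P[7].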